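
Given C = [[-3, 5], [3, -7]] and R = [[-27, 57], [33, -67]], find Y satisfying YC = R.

C is on the right of Y, so right-multiply by C⁻¹: Y = RC⁻¹.
det C = 6, so C⁻¹ = [[-7/6, -5/6], [-1/2, -1/2]].
Y = RC⁻¹ = [[-27, 57], [33, -67]] · [[-7/6, -5/6], [-1/2, -1/2]] = [[3, -6], [-5, 6]].

Y = [[3, -6], [-5, 6]]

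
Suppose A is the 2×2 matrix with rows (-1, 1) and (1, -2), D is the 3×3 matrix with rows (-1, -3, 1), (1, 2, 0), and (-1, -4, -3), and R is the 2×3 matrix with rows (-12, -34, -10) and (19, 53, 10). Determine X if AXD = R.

Left-multiply by A⁻¹ and right-multiply by D⁻¹: X = A⁻¹RD⁻¹.
det A = 1; the adjugate gives A⁻¹ = [[-2, -1], [-1, -1]].
det D = -5; the adjugate gives D⁻¹ = [[6/5, 13/5, 2/5], [-3/5, -4/5, -1/5], [2/5, 1/5, -1/5]].
A⁻¹R = [[5, 15, 10], [-7, -19, 0]].
X = (A⁻¹R)D⁻¹ = [[1, 3, -3], [3, -3, 1]].

X = [[1, 3, -3], [3, -3, 1]]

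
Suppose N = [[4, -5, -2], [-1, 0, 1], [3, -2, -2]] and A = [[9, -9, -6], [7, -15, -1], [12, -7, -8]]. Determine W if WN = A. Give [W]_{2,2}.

5

Right-multiplying both sides by N⁻¹ gives W = AN⁻¹.
N has determinant -1; N⁻¹ = [[-2, 6, 5], [-1, 2, 2], [-2, 7, 5]].
W = AN⁻¹ = [[9, -9, -6], [7, -15, -1], [12, -7, -8]] · [[-2, 6, 5], [-1, 2, 2], [-2, 7, 5]] = [[3, -6, -3], [3, 5, 0], [-1, 2, 6]].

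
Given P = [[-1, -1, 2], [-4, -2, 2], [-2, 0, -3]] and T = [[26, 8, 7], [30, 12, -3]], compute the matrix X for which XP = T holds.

P is on the right of X, so right-multiply by P⁻¹: X = TP⁻¹.
det P = 2; the adjugate gives P⁻¹ = [[3, -3/2, 1], [-8, 7/2, -3], [-2, 1, -1]].
X = TP⁻¹ = [[26, 8, 7], [30, 12, -3]] · [[3, -3/2, 1], [-8, 7/2, -3], [-2, 1, -1]] = [[0, -4, -5], [0, -6, -3]].

X = [[0, -4, -5], [0, -6, -3]]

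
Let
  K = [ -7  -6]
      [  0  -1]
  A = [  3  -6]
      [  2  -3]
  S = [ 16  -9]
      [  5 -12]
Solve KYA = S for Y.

Y = K⁻¹SA⁻¹ (apply K⁻¹ on the left and A⁻¹ on the right).
K has determinant 7; K⁻¹ = [[-1/7, 6/7], [0, -1]].
det A = 3, so A⁻¹ = [[-1, 2], [-2/3, 1]].
K⁻¹S = [[2, -9], [-5, 12]].
Y = (K⁻¹S)A⁻¹ = [[4, -5], [-3, 2]].

Y = [[4, -5], [-3, 2]]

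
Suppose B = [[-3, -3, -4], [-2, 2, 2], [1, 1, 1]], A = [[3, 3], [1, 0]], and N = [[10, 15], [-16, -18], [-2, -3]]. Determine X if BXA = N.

X = [[1, 0], [0, -1], [-2, 2]]

Left-multiply by B⁻¹ and right-multiply by A⁻¹: X = B⁻¹NA⁻¹.
B has determinant 4; B⁻¹ = [[0, -1/4, 1/2], [1, 1/4, 7/2], [-1, 0, -3]].
det A = -3, so A⁻¹ = [[0, 1], [1/3, -1]].
B⁻¹N = [[3, 3], [-1, 0], [-4, -6]].
X = (B⁻¹N)A⁻¹ = [[1, 0], [0, -1], [-2, 2]].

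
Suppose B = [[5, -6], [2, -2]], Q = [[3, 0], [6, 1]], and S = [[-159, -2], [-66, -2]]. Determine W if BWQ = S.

W = [[-5, -4], [4, -3]]

Left-multiply by B⁻¹ and right-multiply by Q⁻¹: W = B⁻¹SQ⁻¹.
det B = 2, so B⁻¹ = [[-1, 3], [-1, 5/2]].
Q has determinant 3; Q⁻¹ = [[1/3, 0], [-2, 1]].
B⁻¹S = [[-39, -4], [-6, -3]].
W = (B⁻¹S)Q⁻¹ = [[-5, -4], [4, -3]].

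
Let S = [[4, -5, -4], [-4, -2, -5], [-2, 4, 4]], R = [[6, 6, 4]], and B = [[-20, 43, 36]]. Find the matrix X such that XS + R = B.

XS = B − R = [[-26, 37, 32]].
S is on the right of X, so right-multiply by S⁻¹: X = (B − R)S⁻¹.
S has determinant -2; S⁻¹ = [[-6, -2, -17/2], [-13, -4, -18], [10, 3, 14]].
X = (B − R)S⁻¹ = [[-5, 0, 3]].

X = [[-5, 0, 3]]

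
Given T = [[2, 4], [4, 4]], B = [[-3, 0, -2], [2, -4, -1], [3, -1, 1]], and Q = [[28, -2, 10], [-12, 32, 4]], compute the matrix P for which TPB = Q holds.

Isolating P: multiply by T⁻¹ from the left and B⁻¹ from the right, so P = T⁻¹QB⁻¹.
det T = -8, so T⁻¹ = [[-1/2, 1/2], [1/2, -1/4]].
det B = -5, so B⁻¹ = [[1, -2/5, 8/5], [1, -3/5, 7/5], [-2, 3/5, -12/5]].
T⁻¹Q = [[-20, 17, -3], [17, -9, 4]].
P = (T⁻¹Q)B⁻¹ = [[3, -4, -1], [0, 1, 5]].

P = [[3, -4, -1], [0, 1, 5]]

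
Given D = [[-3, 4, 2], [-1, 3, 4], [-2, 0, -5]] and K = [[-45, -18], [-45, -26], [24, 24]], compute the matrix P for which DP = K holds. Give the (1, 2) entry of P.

-2

Since D multiplies P on the left, P = D⁻¹K.
D has determinant 5; D⁻¹ = [[-3, 4, 2], [-13/5, 19/5, 2], [6/5, -8/5, -1]].
P = D⁻¹K = [[-3, 4, 2], [-13/5, 19/5, 2], [6/5, -8/5, -1]] · [[-45, -18], [-45, -26], [24, 24]] = [[3, -2], [-6, -4], [-6, -4]].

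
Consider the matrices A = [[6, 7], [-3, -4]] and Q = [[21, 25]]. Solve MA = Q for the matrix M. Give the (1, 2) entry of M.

-1

Since A sits to the right of M, M = QA⁻¹.
det A = -3, so A⁻¹ = [[4/3, 7/3], [-1, -2]].
M = QA⁻¹ = [[21, 25]] · [[4/3, 7/3], [-1, -2]] = [[3, -1]].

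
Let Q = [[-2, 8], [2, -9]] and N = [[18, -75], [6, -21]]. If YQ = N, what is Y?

Y = [[-6, 3], [-6, -3]]

Since Q sits to the right of Y, Y = NQ⁻¹.
det Q = 2; the adjugate gives Q⁻¹ = [[-9/2, -4], [-1, -1]].
Y = NQ⁻¹ = [[18, -75], [6, -21]] · [[-9/2, -4], [-1, -1]] = [[-6, 3], [-6, -3]].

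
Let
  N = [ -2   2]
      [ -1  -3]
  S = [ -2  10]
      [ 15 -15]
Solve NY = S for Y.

Y = [[-3, 0], [-4, 5]]

Left-multiplying both sides by N⁻¹ gives Y = N⁻¹S.
det N = 8; the adjugate gives N⁻¹ = [[-3/8, -1/4], [1/8, -1/4]].
Y = N⁻¹S = [[-3/8, -1/4], [1/8, -1/4]] · [[-2, 10], [15, -15]] = [[-3, 0], [-4, 5]].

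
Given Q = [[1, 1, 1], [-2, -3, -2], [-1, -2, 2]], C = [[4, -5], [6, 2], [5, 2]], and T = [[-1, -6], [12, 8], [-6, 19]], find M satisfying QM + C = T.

M = [[-5, -1], [4, -4], [-4, 4]]

QM = T − C = [[-5, -1], [6, 6], [-11, 17]].
Since Q multiplies M on the left, M = Q⁻¹(T − C).
Q has determinant -3; Q⁻¹ = [[10/3, 4/3, -1/3], [-2, -1, 0], [-1/3, -1/3, 1/3]].
M = Q⁻¹(T − C) = [[-5, -1], [4, -4], [-4, 4]].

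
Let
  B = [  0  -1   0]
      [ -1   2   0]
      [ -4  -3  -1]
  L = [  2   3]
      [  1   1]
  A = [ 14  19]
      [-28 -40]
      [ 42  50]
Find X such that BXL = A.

X = B⁻¹AL⁻¹ (apply B⁻¹ on the left and L⁻¹ on the right).
det B = 1, so B⁻¹ = [[-2, -1, 0], [-1, 0, 0], [11, 4, -1]].
det L = -1, so L⁻¹ = [[-1, 3], [1, -2]].
B⁻¹A = [[0, 2], [-14, -19], [0, -1]].
X = (B⁻¹A)L⁻¹ = [[2, -4], [-5, -4], [-1, 2]].

X = [[2, -4], [-5, -4], [-1, 2]]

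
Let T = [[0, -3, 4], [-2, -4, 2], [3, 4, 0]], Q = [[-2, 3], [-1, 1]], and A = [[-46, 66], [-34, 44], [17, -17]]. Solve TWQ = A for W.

Left-multiply by T⁻¹ and right-multiply by Q⁻¹: W = T⁻¹AQ⁻¹.
det T = -2, so T⁻¹ = [[4, -8, -5], [-3, 6, 4], [-2, 9/2, 3]].
Q has determinant 1; Q⁻¹ = [[1, -3], [1, -2]].
T⁻¹A = [[3, -3], [2, -2], [-10, 15]].
W = (T⁻¹A)Q⁻¹ = [[0, -3], [0, -2], [5, 0]].

W = [[0, -3], [0, -2], [5, 0]]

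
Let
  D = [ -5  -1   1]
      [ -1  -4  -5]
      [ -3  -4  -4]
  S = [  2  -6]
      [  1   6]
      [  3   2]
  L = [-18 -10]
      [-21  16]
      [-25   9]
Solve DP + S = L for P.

P = [[4, -1], [2, 4], [2, -5]]

DP = L − S = [[-20, -4], [-22, 10], [-28, 7]].
D is on the left of P, so left-multiply by D⁻¹: P = D⁻¹(L − S).
D has determinant 1; D⁻¹ = [[-4, -8, 9], [11, 23, -26], [-8, -17, 19]].
P = D⁻¹(L − S) = [[4, -1], [2, 4], [2, -5]].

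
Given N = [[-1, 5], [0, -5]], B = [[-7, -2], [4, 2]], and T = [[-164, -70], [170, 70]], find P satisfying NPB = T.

P = [[2, 2], [2, -5]]

P = N⁻¹TB⁻¹ (apply N⁻¹ on the left and B⁻¹ on the right).
N has determinant 5; N⁻¹ = [[-1, -1], [0, -1/5]].
det B = -6, so B⁻¹ = [[-1/3, -1/3], [2/3, 7/6]].
N⁻¹T = [[-6, 0], [-34, -14]].
P = (N⁻¹T)B⁻¹ = [[2, 2], [2, -5]].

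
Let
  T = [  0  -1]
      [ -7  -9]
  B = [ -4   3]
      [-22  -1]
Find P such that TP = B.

Since T multiplies P on the left, P = T⁻¹B.
det T = -7; the adjugate gives T⁻¹ = [[9/7, -1/7], [-1, 0]].
P = T⁻¹B = [[9/7, -1/7], [-1, 0]] · [[-4, 3], [-22, -1]] = [[-2, 4], [4, -3]].

P = [[-2, 4], [4, -3]]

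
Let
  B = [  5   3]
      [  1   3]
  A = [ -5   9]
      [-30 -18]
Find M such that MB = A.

M = [[-2, 5], [-6, 0]]

Right-multiplying both sides by B⁻¹ gives M = AB⁻¹.
B has determinant 12; B⁻¹ = [[1/4, -1/4], [-1/12, 5/12]].
M = AB⁻¹ = [[-5, 9], [-30, -18]] · [[1/4, -1/4], [-1/12, 5/12]] = [[-2, 5], [-6, 0]].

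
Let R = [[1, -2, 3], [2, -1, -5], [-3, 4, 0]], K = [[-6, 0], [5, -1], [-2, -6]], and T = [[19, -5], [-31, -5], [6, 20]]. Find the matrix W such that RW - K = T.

RW = T + K = [[13, -5], [-26, -6], [4, 14]].
Left-multiplying both sides by R⁻¹ gives W = R⁻¹(T + K).
det R = 5; the adjugate gives R⁻¹ = [[4, 12/5, 13/5], [3, 9/5, 11/5], [1, 2/5, 3/5]].
W = R⁻¹(T + K) = [[0, 2], [1, 5], [5, 1]].

W = [[0, 2], [1, 5], [5, 1]]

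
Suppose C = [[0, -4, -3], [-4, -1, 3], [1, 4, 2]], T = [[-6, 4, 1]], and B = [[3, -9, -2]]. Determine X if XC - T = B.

XC = B + T = [[-3, -5, -1]].
Right-multiplying both sides by C⁻¹ gives X = (B + T)C⁻¹.
C has determinant 1; C⁻¹ = [[-14, -4, -15], [11, 3, 12], [-15, -4, -16]].
X = (B + T)C⁻¹ = [[2, 1, 1]].

X = [[2, 1, 1]]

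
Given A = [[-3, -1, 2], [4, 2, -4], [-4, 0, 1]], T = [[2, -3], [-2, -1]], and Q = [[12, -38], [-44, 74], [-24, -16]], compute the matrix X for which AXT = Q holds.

Isolating X: multiply by A⁻¹ from the left and T⁻¹ from the right, so X = A⁻¹QT⁻¹.
det A = -2; the adjugate gives A⁻¹ = [[-1, -1/2, 0], [-6, -5/2, 2], [-4, -2, 1]].
det T = -8, so T⁻¹ = [[1/8, -3/8], [-1/4, -1/4]].
A⁻¹Q = [[10, 1], [-10, 11], [16, -12]].
X = (A⁻¹Q)T⁻¹ = [[1, -4], [-4, 1], [5, -3]].

X = [[1, -4], [-4, 1], [5, -3]]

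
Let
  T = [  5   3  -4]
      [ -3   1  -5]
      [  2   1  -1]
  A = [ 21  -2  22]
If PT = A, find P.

T is on the right of P, so right-multiply by T⁻¹: P = AT⁻¹.
det T = 1, so T⁻¹ = [[4, -1, -11], [-13, 3, 37], [-5, 1, 14]].
P = AT⁻¹ = [[21, -2, 22]] · [[4, -1, -11], [-13, 3, 37], [-5, 1, 14]] = [[0, -5, 3]].

P = [[0, -5, 3]]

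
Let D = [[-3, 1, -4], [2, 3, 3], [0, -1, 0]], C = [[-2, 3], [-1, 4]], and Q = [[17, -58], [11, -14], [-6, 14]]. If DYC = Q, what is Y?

Y = [[0, 5], [-2, -2], [0, -1]]

Y = D⁻¹QC⁻¹ (apply D⁻¹ on the left and C⁻¹ on the right).
det D = -1, so D⁻¹ = [[-3, -4, -15], [0, 0, -1], [2, 3, 11]].
det C = -5; the adjugate gives C⁻¹ = [[-4/5, 3/5], [-1/5, 2/5]].
D⁻¹Q = [[-5, 20], [6, -14], [1, -4]].
Y = (D⁻¹Q)C⁻¹ = [[0, 5], [-2, -2], [0, -1]].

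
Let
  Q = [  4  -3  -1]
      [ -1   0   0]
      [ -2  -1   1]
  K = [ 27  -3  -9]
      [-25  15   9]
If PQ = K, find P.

Q is on the right of P, so right-multiply by Q⁻¹: P = KQ⁻¹.
Q has determinant -4; Q⁻¹ = [[0, -1, 0], [-1/4, -1/2, -1/4], [-1/4, -5/2, 3/4]].
P = KQ⁻¹ = [[27, -3, -9], [-25, 15, 9]] · [[0, -1, 0], [-1/4, -1/2, -1/4], [-1/4, -5/2, 3/4]] = [[3, -3, -6], [-6, -5, 3]].

P = [[3, -3, -6], [-6, -5, 3]]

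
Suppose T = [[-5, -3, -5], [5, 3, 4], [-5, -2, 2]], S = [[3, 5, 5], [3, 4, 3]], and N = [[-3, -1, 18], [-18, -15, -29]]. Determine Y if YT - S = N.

Y = [[1, 5, 4], [2, -3, -2]]

YT = N + S = [[0, 4, 23], [-15, -11, -26]].
T is on the right of Y, so right-multiply by T⁻¹: Y = (N + S)T⁻¹.
det T = -5, so T⁻¹ = [[-14/5, -16/5, -3/5], [6, 7, 1], [-1, -1, 0]].
Y = (N + S)T⁻¹ = [[1, 5, 4], [2, -3, -2]].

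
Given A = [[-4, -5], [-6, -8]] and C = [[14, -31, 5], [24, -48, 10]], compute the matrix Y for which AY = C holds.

A is on the left of Y, so left-multiply by A⁻¹: Y = A⁻¹C.
A has determinant 2; A⁻¹ = [[-4, 5/2], [3, -2]].
Y = A⁻¹C = [[-4, 5/2], [3, -2]] · [[14, -31, 5], [24, -48, 10]] = [[4, 4, 5], [-6, 3, -5]].

Y = [[4, 4, 5], [-6, 3, -5]]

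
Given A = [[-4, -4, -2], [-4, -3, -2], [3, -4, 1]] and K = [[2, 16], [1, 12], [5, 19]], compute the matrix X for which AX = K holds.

Left-multiplying both sides by A⁻¹ gives X = A⁻¹K.
det A = 2; the adjugate gives A⁻¹ = [[-11/2, 6, 1], [-1, 1, 0], [25/2, -14, -2]].
X = A⁻¹K = [[-11/2, 6, 1], [-1, 1, 0], [25/2, -14, -2]] · [[2, 16], [1, 12], [5, 19]] = [[0, 3], [-1, -4], [1, -6]].

X = [[0, 3], [-1, -4], [1, -6]]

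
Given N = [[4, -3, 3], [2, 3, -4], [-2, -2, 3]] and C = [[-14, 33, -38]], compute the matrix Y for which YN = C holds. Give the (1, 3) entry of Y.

0

Since N sits to the right of Y, Y = CN⁻¹.
N has determinant 4; N⁻¹ = [[1/4, 3/4, 3/4], [1/2, 9/2, 11/2], [1/2, 7/2, 9/2]].
Y = CN⁻¹ = [[-14, 33, -38]] · [[1/4, 3/4, 3/4], [1/2, 9/2, 11/2], [1/2, 7/2, 9/2]] = [[-6, 5, 0]].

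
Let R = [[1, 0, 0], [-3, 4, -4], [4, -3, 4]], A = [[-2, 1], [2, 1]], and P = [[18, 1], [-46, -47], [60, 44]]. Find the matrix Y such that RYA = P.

Y = [[-4, 5], [-1, -3], [5, 2]]

Isolating Y: multiply by R⁻¹ from the left and A⁻¹ from the right, so Y = R⁻¹PA⁻¹.
det R = 4; the adjugate gives R⁻¹ = [[1, 0, 0], [-1, 1, 1], [-7/4, 3/4, 1]].
det A = -4, so A⁻¹ = [[-1/4, 1/4], [1/2, 1/2]].
R⁻¹P = [[18, 1], [-4, -4], [-6, 7]].
Y = (R⁻¹P)A⁻¹ = [[-4, 5], [-1, -3], [5, 2]].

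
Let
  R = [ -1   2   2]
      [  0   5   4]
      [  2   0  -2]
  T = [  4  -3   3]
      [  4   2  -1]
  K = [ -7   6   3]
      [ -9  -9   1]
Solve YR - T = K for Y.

YR = K + T = [[-3, 3, 6], [-5, -7, 0]].
Right-multiplying both sides by R⁻¹ gives Y = (K + T)R⁻¹.
R has determinant 6; R⁻¹ = [[-5/3, 2/3, -1/3], [4/3, -1/3, 2/3], [-5/3, 2/3, -5/6]].
Y = (K + T)R⁻¹ = [[-1, 1, -2], [-1, -1, -3]].

Y = [[-1, 1, -2], [-1, -1, -3]]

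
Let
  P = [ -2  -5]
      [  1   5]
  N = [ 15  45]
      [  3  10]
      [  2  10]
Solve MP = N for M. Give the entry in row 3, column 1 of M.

P is on the right of M, so right-multiply by P⁻¹: M = NP⁻¹.
P has determinant -5; P⁻¹ = [[-1, -1], [1/5, 2/5]].
M = NP⁻¹ = [[15, 45], [3, 10], [2, 10]] · [[-1, -1], [1/5, 2/5]] = [[-6, 3], [-1, 1], [0, 2]].

0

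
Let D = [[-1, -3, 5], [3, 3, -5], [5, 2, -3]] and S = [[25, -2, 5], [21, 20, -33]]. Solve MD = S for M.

M = [[6, 2, 5], [-1, 5, 1]]

Right-multiplying both sides by D⁻¹ gives M = SD⁻¹.
D has determinant 2; D⁻¹ = [[1/2, 1/2, 0], [-8, -11, 5], [-9/2, -13/2, 3]].
M = SD⁻¹ = [[25, -2, 5], [21, 20, -33]] · [[1/2, 1/2, 0], [-8, -11, 5], [-9/2, -13/2, 3]] = [[6, 2, 5], [-1, 5, 1]].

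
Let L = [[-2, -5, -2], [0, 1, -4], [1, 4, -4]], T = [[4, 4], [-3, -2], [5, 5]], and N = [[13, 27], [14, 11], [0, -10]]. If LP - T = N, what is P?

P = [[-3, -5], [-1, -3], [-3, -3]]

LP = N + T = [[17, 31], [11, 9], [5, -5]].
Left-multiplying both sides by L⁻¹ gives P = L⁻¹(N + T).
det L = -2; the adjugate gives L⁻¹ = [[-6, 14, -11], [2, -5, 4], [1/2, -3/2, 1]].
P = L⁻¹(N + T) = [[-3, -5], [-1, -3], [-3, -3]].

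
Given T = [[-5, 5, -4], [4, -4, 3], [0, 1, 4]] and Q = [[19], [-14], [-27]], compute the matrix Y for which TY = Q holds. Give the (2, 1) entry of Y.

Since T multiplies Y on the left, Y = T⁻¹Q.
det T = -1; the adjugate gives T⁻¹ = [[19, 24, 1], [16, 20, 1], [-4, -5, 0]].
Y = T⁻¹Q = [[19, 24, 1], [16, 20, 1], [-4, -5, 0]] · [[19], [-14], [-27]] = [[-2], [-3], [-6]].

-3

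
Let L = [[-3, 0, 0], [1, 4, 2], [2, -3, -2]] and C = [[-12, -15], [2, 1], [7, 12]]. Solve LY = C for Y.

L is on the left of Y, so left-multiply by L⁻¹: Y = L⁻¹C.
det L = 6, so L⁻¹ = [[-1/3, 0, 0], [1, 1, 1], [-11/6, -3/2, -2]].
Y = L⁻¹C = [[-1/3, 0, 0], [1, 1, 1], [-11/6, -3/2, -2]] · [[-12, -15], [2, 1], [7, 12]] = [[4, 5], [-3, -2], [5, 2]].

Y = [[4, 5], [-3, -2], [5, 2]]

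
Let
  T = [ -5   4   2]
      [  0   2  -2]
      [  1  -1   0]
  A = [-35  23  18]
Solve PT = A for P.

T is on the right of P, so right-multiply by T⁻¹: P = AT⁻¹.
det T = -2, so T⁻¹ = [[1, 1, 6], [1, 1, 5], [1, 1/2, 5]].
P = AT⁻¹ = [[-35, 23, 18]] · [[1, 1, 6], [1, 1, 5], [1, 1/2, 5]] = [[6, -3, -5]].

P = [[6, -3, -5]]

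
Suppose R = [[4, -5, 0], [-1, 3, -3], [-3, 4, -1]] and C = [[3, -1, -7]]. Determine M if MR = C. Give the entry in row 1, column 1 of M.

R is on the right of M, so right-multiply by R⁻¹: M = CR⁻¹.
det R = -4, so R⁻¹ = [[-9/4, 5/4, -15/4], [-2, 1, -3], [-5/4, 1/4, -7/4]].
M = CR⁻¹ = [[3, -1, -7]] · [[-9/4, 5/4, -15/4], [-2, 1, -3], [-5/4, 1/4, -7/4]] = [[4, 1, 4]].

4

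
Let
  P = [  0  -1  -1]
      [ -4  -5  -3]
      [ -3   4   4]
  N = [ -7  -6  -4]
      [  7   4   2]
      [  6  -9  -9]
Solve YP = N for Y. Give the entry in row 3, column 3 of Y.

-2

Since P sits to the right of Y, Y = NP⁻¹.
det P = 6, so P⁻¹ = [[-4/3, 0, -1/3], [25/6, -1/2, 2/3], [-31/6, 1/2, -2/3]].
Y = NP⁻¹ = [[-7, -6, -4], [7, 4, 2], [6, -9, -9]] · [[-4/3, 0, -1/3], [25/6, -1/2, 2/3], [-31/6, 1/2, -2/3]] = [[5, 1, 1], [-3, -1, -1], [1, 0, -2]].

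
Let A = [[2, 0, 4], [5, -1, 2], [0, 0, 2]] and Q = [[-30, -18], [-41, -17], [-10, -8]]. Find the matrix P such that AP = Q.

P = [[-5, -1], [6, 4], [-5, -4]]

Left-multiplying both sides by A⁻¹ gives P = A⁻¹Q.
det A = -4, so A⁻¹ = [[1/2, 0, -1], [5/2, -1, -4], [0, 0, 1/2]].
P = A⁻¹Q = [[1/2, 0, -1], [5/2, -1, -4], [0, 0, 1/2]] · [[-30, -18], [-41, -17], [-10, -8]] = [[-5, -1], [6, 4], [-5, -4]].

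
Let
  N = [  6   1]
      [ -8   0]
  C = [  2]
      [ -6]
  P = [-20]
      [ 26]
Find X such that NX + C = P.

X = [[-4], [2]]

NX = P − C = [[-22], [32]].
Since N multiplies X on the left, X = N⁻¹(P − C).
det N = 8, so N⁻¹ = [[0, -1/8], [1, 3/4]].
X = N⁻¹(P − C) = [[-4], [2]].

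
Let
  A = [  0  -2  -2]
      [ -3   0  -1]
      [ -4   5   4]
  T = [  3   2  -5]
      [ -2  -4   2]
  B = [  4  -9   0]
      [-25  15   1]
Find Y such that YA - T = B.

YA = B + T = [[7, -7, -5], [-27, 11, 3]].
A is on the right of Y, so right-multiply by A⁻¹: Y = (B + T)A⁻¹.
det A = -2; the adjugate gives A⁻¹ = [[-5/2, 1, -1], [-8, 4, -3], [15/2, -4, 3]].
Y = (B + T)A⁻¹ = [[1, -1, -1], [2, 5, 3]].

Y = [[1, -1, -1], [2, 5, 3]]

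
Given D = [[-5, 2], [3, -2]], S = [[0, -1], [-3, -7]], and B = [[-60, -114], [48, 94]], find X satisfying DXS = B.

X = [[4, -2], [-3, 5]]

X = D⁻¹BS⁻¹ (apply D⁻¹ on the left and S⁻¹ on the right).
det D = 4; the adjugate gives D⁻¹ = [[-1/2, -1/2], [-3/4, -5/4]].
det S = -3; the adjugate gives S⁻¹ = [[7/3, -1/3], [-1, 0]].
D⁻¹B = [[6, 10], [-15, -32]].
X = (D⁻¹B)S⁻¹ = [[4, -2], [-3, 5]].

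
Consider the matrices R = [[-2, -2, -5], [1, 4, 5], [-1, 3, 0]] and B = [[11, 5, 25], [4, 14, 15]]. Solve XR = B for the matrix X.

X = [[-3, 2, -3], [-5, -2, 4]]

Right-multiplying both sides by R⁻¹ gives X = BR⁻¹.
det R = 5, so R⁻¹ = [[-3, -3, 2], [-1, -1, 1], [7/5, 8/5, -6/5]].
X = BR⁻¹ = [[11, 5, 25], [4, 14, 15]] · [[-3, -3, 2], [-1, -1, 1], [7/5, 8/5, -6/5]] = [[-3, 2, -3], [-5, -2, 4]].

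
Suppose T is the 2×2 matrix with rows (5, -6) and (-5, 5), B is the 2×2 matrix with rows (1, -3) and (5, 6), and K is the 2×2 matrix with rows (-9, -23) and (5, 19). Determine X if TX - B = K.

X = [[-4, -4], [-2, 1]]

TX = K + B = [[-8, -26], [10, 25]].
Left-multiplying both sides by T⁻¹ gives X = T⁻¹(K + B).
det T = -5, so T⁻¹ = [[-1, -6/5], [-1, -1]].
X = T⁻¹(K + B) = [[-4, -4], [-2, 1]].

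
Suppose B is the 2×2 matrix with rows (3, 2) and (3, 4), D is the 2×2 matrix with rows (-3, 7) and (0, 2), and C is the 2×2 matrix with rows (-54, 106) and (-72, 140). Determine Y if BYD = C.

Y = [[4, -2], [3, -2]]

Y = B⁻¹CD⁻¹ (apply B⁻¹ on the left and D⁻¹ on the right).
B has determinant 6; B⁻¹ = [[2/3, -1/3], [-1/2, 1/2]].
det D = -6; the adjugate gives D⁻¹ = [[-1/3, 7/6], [0, 1/2]].
B⁻¹C = [[-12, 24], [-9, 17]].
Y = (B⁻¹C)D⁻¹ = [[4, -2], [3, -2]].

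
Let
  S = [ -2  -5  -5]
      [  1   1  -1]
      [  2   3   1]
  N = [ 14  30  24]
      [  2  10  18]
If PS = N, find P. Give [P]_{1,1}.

Right-multiplying both sides by S⁻¹ gives P = NS⁻¹.
S has determinant 2; S⁻¹ = [[2, -5, 5], [-3/2, 4, -7/2], [1/2, -2, 3/2]].
P = NS⁻¹ = [[14, 30, 24], [2, 10, 18]] · [[2, -5, 5], [-3/2, 4, -7/2], [1/2, -2, 3/2]] = [[-5, 2, 1], [-2, -6, 2]].

-5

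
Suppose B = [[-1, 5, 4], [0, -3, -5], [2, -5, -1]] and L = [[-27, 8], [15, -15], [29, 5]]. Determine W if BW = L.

W = [[2, 4], [-5, 0], [0, 3]]

B is on the left of W, so left-multiply by B⁻¹: W = B⁻¹L.
det B = -4; the adjugate gives B⁻¹ = [[11/2, 15/4, 13/4], [5/2, 7/4, 5/4], [-3/2, -5/4, -3/4]].
W = B⁻¹L = [[11/2, 15/4, 13/4], [5/2, 7/4, 5/4], [-3/2, -5/4, -3/4]] · [[-27, 8], [15, -15], [29, 5]] = [[2, 4], [-5, 0], [0, 3]].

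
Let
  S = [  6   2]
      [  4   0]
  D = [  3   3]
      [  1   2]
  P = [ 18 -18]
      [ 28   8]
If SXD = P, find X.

Left-multiply by S⁻¹ and right-multiply by D⁻¹: X = S⁻¹PD⁻¹.
det S = -8; the adjugate gives S⁻¹ = [[0, 1/4], [1/2, -3/4]].
det D = 3; the adjugate gives D⁻¹ = [[2/3, -1], [-1/3, 1]].
S⁻¹P = [[7, 2], [-12, -15]].
X = (S⁻¹P)D⁻¹ = [[4, -5], [-3, -3]].

X = [[4, -5], [-3, -3]]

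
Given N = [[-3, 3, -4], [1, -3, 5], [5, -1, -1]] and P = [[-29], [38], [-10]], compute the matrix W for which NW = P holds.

W = [[-2], [-5], [5]]

Since N multiplies W on the left, W = N⁻¹P.
N has determinant -2; N⁻¹ = [[-4, -7/2, -3/2], [-13, -23/2, -11/2], [-7, -6, -3]].
W = N⁻¹P = [[-4, -7/2, -3/2], [-13, -23/2, -11/2], [-7, -6, -3]] · [[-29], [38], [-10]] = [[-2], [-5], [5]].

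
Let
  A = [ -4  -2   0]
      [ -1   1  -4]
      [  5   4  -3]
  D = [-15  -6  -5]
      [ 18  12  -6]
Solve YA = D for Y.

Y = [[2, 2, -1], [-2, 0, 2]]

Since A sits to the right of Y, Y = DA⁻¹.
det A = -6, so A⁻¹ = [[-13/6, 1, -4/3], [23/6, -2, 8/3], [3/2, -1, 1]].
Y = DA⁻¹ = [[-15, -6, -5], [18, 12, -6]] · [[-13/6, 1, -4/3], [23/6, -2, 8/3], [3/2, -1, 1]] = [[2, 2, -1], [-2, 0, 2]].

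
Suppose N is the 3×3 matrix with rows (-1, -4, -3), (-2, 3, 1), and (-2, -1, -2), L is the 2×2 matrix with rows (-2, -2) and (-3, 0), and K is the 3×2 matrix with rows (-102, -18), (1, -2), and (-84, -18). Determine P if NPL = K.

P = N⁻¹KL⁻¹ (apply N⁻¹ on the left and L⁻¹ on the right).
det N = 5, so N⁻¹ = [[-1, -1, 1], [-6/5, -4/5, 7/5], [8/5, 7/5, -11/5]].
det L = -6; the adjugate gives L⁻¹ = [[0, -1/3], [-1/2, 1/3]].
N⁻¹K = [[17, 2], [4, -2], [23, 8]].
P = (N⁻¹K)L⁻¹ = [[-1, -5], [1, -2], [-4, -5]].

P = [[-1, -5], [1, -2], [-4, -5]]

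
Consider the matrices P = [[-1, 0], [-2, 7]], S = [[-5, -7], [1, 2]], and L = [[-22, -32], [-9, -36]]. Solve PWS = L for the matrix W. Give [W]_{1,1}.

W = P⁻¹LS⁻¹ (apply P⁻¹ on the left and S⁻¹ on the right).
det P = -7; the adjugate gives P⁻¹ = [[-1, 0], [-2/7, 1/7]].
det S = -3; the adjugate gives S⁻¹ = [[-2/3, -7/3], [1/3, 5/3]].
P⁻¹L = [[22, 32], [5, 4]].
W = (P⁻¹L)S⁻¹ = [[-4, 2], [-2, -5]].

-4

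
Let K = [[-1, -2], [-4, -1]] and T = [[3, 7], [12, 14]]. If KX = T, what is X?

X = [[-3, -3], [0, -2]]

Left-multiplying both sides by K⁻¹ gives X = K⁻¹T.
det K = -7; the adjugate gives K⁻¹ = [[1/7, -2/7], [-4/7, 1/7]].
X = K⁻¹T = [[1/7, -2/7], [-4/7, 1/7]] · [[3, 7], [12, 14]] = [[-3, -3], [0, -2]].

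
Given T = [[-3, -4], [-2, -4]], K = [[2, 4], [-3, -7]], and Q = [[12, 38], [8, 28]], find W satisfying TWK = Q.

W = [[1, 2], [3, 2]]

Left-multiply by T⁻¹ and right-multiply by K⁻¹: W = T⁻¹QK⁻¹.
det T = 4, so T⁻¹ = [[-1, 1], [1/2, -3/4]].
det K = -2; the adjugate gives K⁻¹ = [[7/2, 2], [-3/2, -1]].
T⁻¹Q = [[-4, -10], [0, -2]].
W = (T⁻¹Q)K⁻¹ = [[1, 2], [3, 2]].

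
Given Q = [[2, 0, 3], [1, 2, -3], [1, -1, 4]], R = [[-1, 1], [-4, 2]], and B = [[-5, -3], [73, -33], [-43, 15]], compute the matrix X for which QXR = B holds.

Left-multiply by Q⁻¹ and right-multiply by R⁻¹: X = Q⁻¹BR⁻¹.
Q has determinant 1; Q⁻¹ = [[5, -3, -6], [-7, 5, 9], [-3, 2, 4]].
det R = 2, so R⁻¹ = [[1, -1/2], [2, -1/2]].
Q⁻¹B = [[14, -6], [13, -9], [-11, 3]].
X = (Q⁻¹B)R⁻¹ = [[2, -4], [-5, -2], [-5, 4]].

X = [[2, -4], [-5, -2], [-5, 4]]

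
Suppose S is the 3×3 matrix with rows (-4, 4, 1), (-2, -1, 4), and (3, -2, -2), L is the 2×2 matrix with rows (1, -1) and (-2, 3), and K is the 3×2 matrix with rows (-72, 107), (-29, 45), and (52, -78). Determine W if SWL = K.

W = [[2, -4], [1, 4], [2, 3]]

Isolating W: multiply by S⁻¹ from the left and L⁻¹ from the right, so W = S⁻¹KL⁻¹.
det S = -1; the adjugate gives S⁻¹ = [[-10, -6, -17], [-8, -5, -14], [-7, -4, -12]].
det L = 1, so L⁻¹ = [[3, 1], [2, 1]].
S⁻¹K = [[10, -14], [-7, 11], [-4, 7]].
W = (S⁻¹K)L⁻¹ = [[2, -4], [1, 4], [2, 3]].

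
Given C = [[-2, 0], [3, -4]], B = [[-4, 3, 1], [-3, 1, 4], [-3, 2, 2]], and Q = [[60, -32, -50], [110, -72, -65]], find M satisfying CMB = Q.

Left-multiply by C⁻¹ and right-multiply by B⁻¹: M = C⁻¹QB⁻¹.
det C = 8, so C⁻¹ = [[-1/2, 0], [-3/8, -1/4]].
det B = 3, so B⁻¹ = [[-2, -4/3, 11/3], [-2, -5/3, 13/3], [-1, -1/3, 5/3]].
C⁻¹Q = [[-30, 16, 25], [-50, 30, 35]].
M = (C⁻¹Q)B⁻¹ = [[3, 5, 1], [5, 5, 5]].

M = [[3, 5, 1], [5, 5, 5]]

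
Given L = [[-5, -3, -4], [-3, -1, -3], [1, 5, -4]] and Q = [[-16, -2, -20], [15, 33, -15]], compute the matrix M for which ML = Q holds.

M = [[1, 4, 1], [0, -3, 6]]

Since L sits to the right of M, M = QL⁻¹.
det L = 6; the adjugate gives L⁻¹ = [[19/6, -16/3, 5/6], [-5/2, 4, -1/2], [-7/3, 11/3, -2/3]].
M = QL⁻¹ = [[-16, -2, -20], [15, 33, -15]] · [[19/6, -16/3, 5/6], [-5/2, 4, -1/2], [-7/3, 11/3, -2/3]] = [[1, 4, 1], [0, -3, 6]].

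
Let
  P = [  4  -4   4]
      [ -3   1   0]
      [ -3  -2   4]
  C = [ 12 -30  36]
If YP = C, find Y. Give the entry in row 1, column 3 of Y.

Since P sits to the right of Y, Y = CP⁻¹.
P has determinant 4; P⁻¹ = [[1, 2, -1], [3, 7, -3], [9/4, 5, -2]].
Y = CP⁻¹ = [[12, -30, 36]] · [[1, 2, -1], [3, 7, -3], [9/4, 5, -2]] = [[3, -6, 6]].

6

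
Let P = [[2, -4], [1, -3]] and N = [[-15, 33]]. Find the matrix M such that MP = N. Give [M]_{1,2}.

Right-multiplying both sides by P⁻¹ gives M = NP⁻¹.
P has determinant -2; P⁻¹ = [[3/2, -2], [1/2, -1]].
M = NP⁻¹ = [[-15, 33]] · [[3/2, -2], [1/2, -1]] = [[-6, -3]].

-3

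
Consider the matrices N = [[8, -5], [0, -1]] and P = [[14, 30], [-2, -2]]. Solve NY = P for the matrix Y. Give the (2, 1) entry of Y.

Since N multiplies Y on the left, Y = N⁻¹P.
det N = -8, so N⁻¹ = [[1/8, -5/8], [0, -1]].
Y = N⁻¹P = [[1/8, -5/8], [0, -1]] · [[14, 30], [-2, -2]] = [[3, 5], [2, 2]].

2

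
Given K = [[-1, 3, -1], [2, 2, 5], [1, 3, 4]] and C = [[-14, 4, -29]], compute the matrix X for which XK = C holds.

K is on the right of X, so right-multiply by K⁻¹: X = CK⁻¹.
det K = -6, so K⁻¹ = [[7/6, 5/2, -17/6], [1/2, 1/2, -1/2], [-2/3, -1, 4/3]].
X = CK⁻¹ = [[-14, 4, -29]] · [[7/6, 5/2, -17/6], [1/2, 1/2, -1/2], [-2/3, -1, 4/3]] = [[5, -4, -1]].

X = [[5, -4, -1]]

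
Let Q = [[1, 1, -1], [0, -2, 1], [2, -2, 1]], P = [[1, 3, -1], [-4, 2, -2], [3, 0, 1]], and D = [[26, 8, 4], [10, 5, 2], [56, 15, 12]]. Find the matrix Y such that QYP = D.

Y = Q⁻¹DP⁻¹ (apply Q⁻¹ on the left and P⁻¹ on the right).
det Q = -2; the adjugate gives Q⁻¹ = [[0, -1/2, 1/2], [-1, -3/2, 1/2], [-2, -2, 1]].
det P = 2, so P⁻¹ = [[1, -3/2, -2], [-1, 2, 3], [-3, 9/2, 7]].
Q⁻¹D = [[23, 5, 5], [-13, -8, -1], [-16, -11, 0]].
Y = (Q⁻¹D)P⁻¹ = [[3, -2, 4], [-2, -1, -5], [-5, 2, -1]].

Y = [[3, -2, 4], [-2, -1, -5], [-5, 2, -1]]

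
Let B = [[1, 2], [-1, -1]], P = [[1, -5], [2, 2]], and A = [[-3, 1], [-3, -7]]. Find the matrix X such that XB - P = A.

X = [[-2, 0], [-4, -3]]

XB = A + P = [[-2, -4], [-1, -5]].
Since B sits to the right of X, X = (A + P)B⁻¹.
B has determinant 1; B⁻¹ = [[-1, -2], [1, 1]].
X = (A + P)B⁻¹ = [[-2, 0], [-4, -3]].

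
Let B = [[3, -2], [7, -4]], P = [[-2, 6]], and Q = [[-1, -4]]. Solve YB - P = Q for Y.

YB = Q + P = [[-3, 2]].
B is on the right of Y, so right-multiply by B⁻¹: Y = (Q + P)B⁻¹.
B has determinant 2; B⁻¹ = [[-2, 1], [-7/2, 3/2]].
Y = (Q + P)B⁻¹ = [[-1, 0]].

Y = [[-1, 0]]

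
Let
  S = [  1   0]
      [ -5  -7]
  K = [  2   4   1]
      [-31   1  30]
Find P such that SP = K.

P = [[2, 4, 1], [3, -3, -5]]

Left-multiplying both sides by S⁻¹ gives P = S⁻¹K.
S has determinant -7; S⁻¹ = [[1, 0], [-5/7, -1/7]].
P = S⁻¹K = [[1, 0], [-5/7, -1/7]] · [[2, 4, 1], [-31, 1, 30]] = [[2, 4, 1], [3, -3, -5]].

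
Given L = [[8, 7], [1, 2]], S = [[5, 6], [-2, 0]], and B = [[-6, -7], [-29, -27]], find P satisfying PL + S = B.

PL = B − S = [[-11, -13], [-27, -27]].
L is on the right of P, so right-multiply by L⁻¹: P = (B − S)L⁻¹.
det L = 9; the adjugate gives L⁻¹ = [[2/9, -7/9], [-1/9, 8/9]].
P = (B − S)L⁻¹ = [[-1, -3], [-3, -3]].

P = [[-1, -3], [-3, -3]]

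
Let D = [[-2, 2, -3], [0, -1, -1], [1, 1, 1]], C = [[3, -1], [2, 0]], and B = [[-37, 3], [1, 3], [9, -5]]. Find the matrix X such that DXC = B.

X = [[2, 2], [2, -5], [1, 0]]

X = D⁻¹BC⁻¹ (apply D⁻¹ on the left and C⁻¹ on the right).
det D = -5; the adjugate gives D⁻¹ = [[0, 1, 1], [1/5, -1/5, 2/5], [-1/5, -4/5, -2/5]].
C has determinant 2; C⁻¹ = [[0, 1/2], [-1, 3/2]].
D⁻¹B = [[10, -2], [-4, -2], [3, -1]].
X = (D⁻¹B)C⁻¹ = [[2, 2], [2, -5], [1, 0]].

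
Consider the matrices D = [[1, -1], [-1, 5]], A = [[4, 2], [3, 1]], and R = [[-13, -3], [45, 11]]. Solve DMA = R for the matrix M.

M = [[1, -3], [-1, 4]]

M = D⁻¹RA⁻¹ (apply D⁻¹ on the left and A⁻¹ on the right).
D has determinant 4; D⁻¹ = [[5/4, 1/4], [1/4, 1/4]].
det A = -2; the adjugate gives A⁻¹ = [[-1/2, 1], [3/2, -2]].
D⁻¹R = [[-5, -1], [8, 2]].
M = (D⁻¹R)A⁻¹ = [[1, -3], [-1, 4]].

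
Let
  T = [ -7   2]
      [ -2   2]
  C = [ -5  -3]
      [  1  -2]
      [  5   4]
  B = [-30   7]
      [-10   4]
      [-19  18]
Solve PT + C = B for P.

PT = B − C = [[-25, 10], [-11, 6], [-24, 14]].
Since T sits to the right of P, P = (B − C)T⁻¹.
det T = -10; the adjugate gives T⁻¹ = [[-1/5, 1/5], [-1/5, 7/10]].
P = (B − C)T⁻¹ = [[3, 2], [1, 2], [2, 5]].

P = [[3, 2], [1, 2], [2, 5]]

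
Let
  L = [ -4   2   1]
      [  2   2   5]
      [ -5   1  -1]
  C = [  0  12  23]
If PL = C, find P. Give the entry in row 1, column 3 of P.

L is on the right of P, so right-multiply by L⁻¹: P = CL⁻¹.
L has determinant -6; L⁻¹ = [[7/6, -1/2, -4/3], [23/6, -3/2, -11/3], [-2, 1, 2]].
P = CL⁻¹ = [[0, 12, 23]] · [[7/6, -1/2, -4/3], [23/6, -3/2, -11/3], [-2, 1, 2]] = [[0, 5, 2]].

2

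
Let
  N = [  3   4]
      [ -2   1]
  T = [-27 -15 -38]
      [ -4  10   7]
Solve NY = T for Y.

Left-multiplying both sides by N⁻¹ gives Y = N⁻¹T.
det N = 11, so N⁻¹ = [[1/11, -4/11], [2/11, 3/11]].
Y = N⁻¹T = [[1/11, -4/11], [2/11, 3/11]] · [[-27, -15, -38], [-4, 10, 7]] = [[-1, -5, -6], [-6, 0, -5]].

Y = [[-1, -5, -6], [-6, 0, -5]]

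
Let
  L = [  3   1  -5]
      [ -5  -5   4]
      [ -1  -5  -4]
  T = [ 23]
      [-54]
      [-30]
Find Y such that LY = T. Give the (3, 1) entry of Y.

Left-multiplying both sides by L⁻¹ gives Y = L⁻¹T.
det L = -4; the adjugate gives L⁻¹ = [[-10, -29/4, 21/4], [6, 17/4, -13/4], [-5, -7/2, 5/2]].
Y = L⁻¹T = [[-10, -29/4, 21/4], [6, 17/4, -13/4], [-5, -7/2, 5/2]] · [[23], [-54], [-30]] = [[4], [6], [-1]].

-1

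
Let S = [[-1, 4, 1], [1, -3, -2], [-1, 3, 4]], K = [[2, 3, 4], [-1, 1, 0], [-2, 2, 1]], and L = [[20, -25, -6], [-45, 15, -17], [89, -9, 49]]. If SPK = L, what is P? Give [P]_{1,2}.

Isolating P: multiply by S⁻¹ from the left and K⁻¹ from the right, so P = S⁻¹LK⁻¹.
det S = -2, so S⁻¹ = [[3, 13/2, 5/2], [1, 3/2, 1/2], [0, 1/2, 1/2]].
det K = 5; the adjugate gives K⁻¹ = [[1/5, 1, -4/5], [1/5, 2, -4/5], [0, -2, 1]].
S⁻¹L = [[-10, 0, -6], [-3, -7, -7], [22, 3, 16]].
P = (S⁻¹L)K⁻¹ = [[-2, 2, 2], [-2, -3, 1], [5, -4, -4]].

2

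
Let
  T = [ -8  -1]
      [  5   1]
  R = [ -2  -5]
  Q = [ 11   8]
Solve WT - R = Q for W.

WT = Q + R = [[9, 3]].
Right-multiplying both sides by T⁻¹ gives W = (Q + R)T⁻¹.
det T = -3; the adjugate gives T⁻¹ = [[-1/3, -1/3], [5/3, 8/3]].
W = (Q + R)T⁻¹ = [[2, 5]].

W = [[2, 5]]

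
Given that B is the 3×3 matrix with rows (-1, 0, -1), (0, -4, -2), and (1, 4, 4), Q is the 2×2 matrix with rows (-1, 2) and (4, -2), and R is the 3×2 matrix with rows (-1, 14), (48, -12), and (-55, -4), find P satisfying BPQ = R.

P = [[-5, 1], [0, -2], [-4, -3]]

Isolating P: multiply by B⁻¹ from the left and Q⁻¹ from the right, so P = B⁻¹RQ⁻¹.
B has determinant 4; B⁻¹ = [[-2, -1, -1], [-1/2, -3/4, -1/2], [1, 1, 1]].
Q has determinant -6; Q⁻¹ = [[1/3, 1/3], [2/3, 1/6]].
B⁻¹R = [[9, -12], [-8, 4], [-8, -2]].
P = (B⁻¹R)Q⁻¹ = [[-5, 1], [0, -2], [-4, -3]].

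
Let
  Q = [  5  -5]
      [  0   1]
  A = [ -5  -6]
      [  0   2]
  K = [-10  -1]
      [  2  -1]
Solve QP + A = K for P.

QP = K − A = [[-5, 5], [2, -3]].
Q is on the left of P, so left-multiply by Q⁻¹: P = Q⁻¹(K − A).
Q has determinant 5; Q⁻¹ = [[1/5, 1], [0, 1]].
P = Q⁻¹(K − A) = [[1, -2], [2, -3]].

P = [[1, -2], [2, -3]]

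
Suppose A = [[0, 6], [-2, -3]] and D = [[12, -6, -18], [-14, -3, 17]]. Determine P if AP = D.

P = [[4, 3, -4], [2, -1, -3]]

A is on the left of P, so left-multiply by A⁻¹: P = A⁻¹D.
det A = 12; the adjugate gives A⁻¹ = [[-1/4, -1/2], [1/6, 0]].
P = A⁻¹D = [[-1/4, -1/2], [1/6, 0]] · [[12, -6, -18], [-14, -3, 17]] = [[4, 3, -4], [2, -1, -3]].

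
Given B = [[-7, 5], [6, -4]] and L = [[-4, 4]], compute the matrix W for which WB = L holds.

W = [[4, 4]]

Right-multiplying both sides by B⁻¹ gives W = LB⁻¹.
det B = -2, so B⁻¹ = [[2, 5/2], [3, 7/2]].
W = LB⁻¹ = [[-4, 4]] · [[2, 5/2], [3, 7/2]] = [[4, 4]].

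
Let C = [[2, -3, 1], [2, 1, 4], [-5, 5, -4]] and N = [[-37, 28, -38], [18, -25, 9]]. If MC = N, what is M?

M = [[-6, -5, 3], [1, -2, -4]]

C is on the right of M, so right-multiply by C⁻¹: M = NC⁻¹.
det C = 3, so C⁻¹ = [[-8, -7/3, -13/3], [-4, -1, -2], [5, 5/3, 8/3]].
M = NC⁻¹ = [[-37, 28, -38], [18, -25, 9]] · [[-8, -7/3, -13/3], [-4, -1, -2], [5, 5/3, 8/3]] = [[-6, -5, 3], [1, -2, -4]].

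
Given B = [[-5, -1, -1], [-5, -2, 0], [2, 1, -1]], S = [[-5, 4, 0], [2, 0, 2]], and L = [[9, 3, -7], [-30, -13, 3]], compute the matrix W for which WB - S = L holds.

W = [[5, -5, 2], [-1, 5, -4]]

WB = L + S = [[4, 7, -7], [-28, -13, 5]].
Since B sits to the right of W, W = (L + S)B⁻¹.
det B = -4; the adjugate gives B⁻¹ = [[-1/2, 1/2, 1/2], [5/4, -7/4, -5/4], [1/4, -3/4, -5/4]].
W = (L + S)B⁻¹ = [[5, -5, 2], [-1, 5, -4]].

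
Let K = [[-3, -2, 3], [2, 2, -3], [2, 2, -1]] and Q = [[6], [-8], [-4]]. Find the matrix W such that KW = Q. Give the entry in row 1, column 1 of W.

Since K multiplies W on the left, W = K⁻¹Q.
K has determinant -4; K⁻¹ = [[-1, -1, 0], [1, 3/4, 3/4], [0, -1/2, 1/2]].
W = K⁻¹Q = [[-1, -1, 0], [1, 3/4, 3/4], [0, -1/2, 1/2]] · [[6], [-8], [-4]] = [[2], [-3], [2]].

2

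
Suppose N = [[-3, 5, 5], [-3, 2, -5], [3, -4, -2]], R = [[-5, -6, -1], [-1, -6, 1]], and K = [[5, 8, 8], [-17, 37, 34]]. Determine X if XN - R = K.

XN = K + R = [[0, 2, 7], [-18, 31, 35]].
Right-multiplying both sides by N⁻¹ gives X = (K + R)N⁻¹.
det N = -3; the adjugate gives N⁻¹ = [[8, 10/3, 35/3], [7, 3, 10], [-2, -1, -3]].
X = (K + R)N⁻¹ = [[0, -1, -1], [3, -2, -5]].

X = [[0, -1, -1], [3, -2, -5]]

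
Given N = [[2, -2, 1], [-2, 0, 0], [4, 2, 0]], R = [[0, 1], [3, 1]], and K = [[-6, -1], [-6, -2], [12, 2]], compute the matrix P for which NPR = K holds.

P = [[0, 1], [-1, 0], [-1, -4]]

P = N⁻¹KR⁻¹ (apply N⁻¹ on the left and R⁻¹ on the right).
det N = -4, so N⁻¹ = [[0, -1/2, 0], [0, 1, 1/2], [1, 3, 1]].
det R = -3; the adjugate gives R⁻¹ = [[-1/3, 1/3], [1, 0]].
N⁻¹K = [[3, 1], [0, -1], [-12, -5]].
P = (N⁻¹K)R⁻¹ = [[0, 1], [-1, 0], [-1, -4]].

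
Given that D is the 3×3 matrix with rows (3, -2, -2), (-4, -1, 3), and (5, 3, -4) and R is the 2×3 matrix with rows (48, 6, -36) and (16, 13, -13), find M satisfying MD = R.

M = [[6, 0, 6], [-2, -3, 2]]

Since D sits to the right of M, M = RD⁻¹.
D has determinant 1; D⁻¹ = [[-5, -14, -8], [-1, -2, -1], [-7, -19, -11]].
M = RD⁻¹ = [[48, 6, -36], [16, 13, -13]] · [[-5, -14, -8], [-1, -2, -1], [-7, -19, -11]] = [[6, 0, 6], [-2, -3, 2]].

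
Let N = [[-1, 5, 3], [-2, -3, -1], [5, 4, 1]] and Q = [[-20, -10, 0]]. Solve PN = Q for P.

Since N sits to the right of P, P = QN⁻¹.
det N = 5; the adjugate gives N⁻¹ = [[1/5, 7/5, 4/5], [-3/5, -16/5, -7/5], [7/5, 29/5, 13/5]].
P = QN⁻¹ = [[-20, -10, 0]] · [[1/5, 7/5, 4/5], [-3/5, -16/5, -7/5], [7/5, 29/5, 13/5]] = [[2, 4, -2]].

P = [[2, 4, -2]]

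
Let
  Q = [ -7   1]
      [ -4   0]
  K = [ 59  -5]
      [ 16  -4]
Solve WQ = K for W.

Q is on the right of W, so right-multiply by Q⁻¹: W = KQ⁻¹.
Q has determinant 4; Q⁻¹ = [[0, -1/4], [1, -7/4]].
W = KQ⁻¹ = [[59, -5], [16, -4]] · [[0, -1/4], [1, -7/4]] = [[-5, -6], [-4, 3]].

W = [[-5, -6], [-4, 3]]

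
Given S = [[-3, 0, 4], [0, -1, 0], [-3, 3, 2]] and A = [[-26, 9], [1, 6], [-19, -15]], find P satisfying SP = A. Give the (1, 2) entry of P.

S is on the left of P, so left-multiply by S⁻¹: P = S⁻¹A.
det S = -6; the adjugate gives S⁻¹ = [[1/3, -2, -2/3], [0, -1, 0], [1/2, -3/2, -1/2]].
P = S⁻¹A = [[1/3, -2, -2/3], [0, -1, 0], [1/2, -3/2, -1/2]] · [[-26, 9], [1, 6], [-19, -15]] = [[2, 1], [-1, -6], [-5, 3]].

1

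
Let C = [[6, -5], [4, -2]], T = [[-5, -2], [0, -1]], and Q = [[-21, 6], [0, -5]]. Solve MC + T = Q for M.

MC = Q − T = [[-16, 8], [0, -4]].
Right-multiplying both sides by C⁻¹ gives M = (Q − T)C⁻¹.
det C = 8; the adjugate gives C⁻¹ = [[-1/4, 5/8], [-1/2, 3/4]].
M = (Q − T)C⁻¹ = [[0, -4], [2, -3]].

M = [[0, -4], [2, -3]]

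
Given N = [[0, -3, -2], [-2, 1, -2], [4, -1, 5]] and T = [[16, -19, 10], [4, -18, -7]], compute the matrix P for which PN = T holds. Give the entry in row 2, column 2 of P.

-4

Since N sits to the right of P, P = TN⁻¹.
det N = -2; the adjugate gives N⁻¹ = [[-3/2, -17/2, -4], [-1, -4, -2], [1, 6, 3]].
P = TN⁻¹ = [[16, -19, 10], [4, -18, -7]] · [[-3/2, -17/2, -4], [-1, -4, -2], [1, 6, 3]] = [[5, 0, 4], [5, -4, -1]].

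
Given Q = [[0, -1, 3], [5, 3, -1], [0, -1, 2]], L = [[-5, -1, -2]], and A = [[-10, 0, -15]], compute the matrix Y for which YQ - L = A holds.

Y = [[-4, -3, -4]]

YQ = A + L = [[-15, -1, -17]].
Q is on the right of Y, so right-multiply by Q⁻¹: Y = (A + L)Q⁻¹.
det Q = -5, so Q⁻¹ = [[-1, 1/5, 8/5], [2, 0, -3], [1, 0, -1]].
Y = (A + L)Q⁻¹ = [[-4, -3, -4]].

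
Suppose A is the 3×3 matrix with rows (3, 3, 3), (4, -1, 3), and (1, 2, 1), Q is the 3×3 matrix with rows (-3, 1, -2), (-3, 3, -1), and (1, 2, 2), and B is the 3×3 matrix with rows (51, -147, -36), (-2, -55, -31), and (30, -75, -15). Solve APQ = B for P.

P = [[5, -5, -1], [-1, -5, -5], [-3, 0, -4]]

Isolating P: multiply by A⁻¹ from the left and Q⁻¹ from the right, so P = A⁻¹BQ⁻¹.
det A = 3; the adjugate gives A⁻¹ = [[-7/3, 1, 4], [-1/3, 0, 1], [3, -1, -5]].
Q has determinant -1; Q⁻¹ = [[-8, 6, -5], [-5, 4, -3], [9, -7, 6]].
A⁻¹B = [[-1, -12, -7], [13, -26, -3], [5, -11, -2]].
P = (A⁻¹B)Q⁻¹ = [[5, -5, -1], [-1, -5, -5], [-3, 0, -4]].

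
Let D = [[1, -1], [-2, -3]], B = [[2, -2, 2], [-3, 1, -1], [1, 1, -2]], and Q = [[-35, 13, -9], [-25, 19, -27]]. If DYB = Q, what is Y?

Left-multiply by D⁻¹ and right-multiply by B⁻¹: Y = D⁻¹QB⁻¹.
det D = -5, so D⁻¹ = [[3/5, -1/5], [-2/5, -1/5]].
det B = 4, so B⁻¹ = [[-1/4, -1/2, 0], [-7/4, -3/2, -1], [-1, -1, -1]].
D⁻¹Q = [[-16, 4, 0], [19, -9, 9]].
Y = (D⁻¹Q)B⁻¹ = [[-3, 2, -4], [2, -5, 0]].

Y = [[-3, 2, -4], [2, -5, 0]]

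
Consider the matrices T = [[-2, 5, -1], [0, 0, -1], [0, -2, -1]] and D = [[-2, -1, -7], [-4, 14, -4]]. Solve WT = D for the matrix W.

Since T sits to the right of W, W = DT⁻¹.
det T = 4, so T⁻¹ = [[-1/2, 7/4, -5/4], [0, 1/2, -1/2], [0, -1, 0]].
W = DT⁻¹ = [[-2, -1, -7], [-4, 14, -4]] · [[-1/2, 7/4, -5/4], [0, 1/2, -1/2], [0, -1, 0]] = [[1, 3, 3], [2, 4, -2]].

W = [[1, 3, 3], [2, 4, -2]]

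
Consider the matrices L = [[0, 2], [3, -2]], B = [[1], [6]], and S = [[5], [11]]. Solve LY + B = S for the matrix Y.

Y = [[3], [2]]

LY = S − B = [[4], [5]].
Left-multiplying both sides by L⁻¹ gives Y = L⁻¹(S − B).
det L = -6; the adjugate gives L⁻¹ = [[1/3, 1/3], [1/2, 0]].
Y = L⁻¹(S − B) = [[3], [2]].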